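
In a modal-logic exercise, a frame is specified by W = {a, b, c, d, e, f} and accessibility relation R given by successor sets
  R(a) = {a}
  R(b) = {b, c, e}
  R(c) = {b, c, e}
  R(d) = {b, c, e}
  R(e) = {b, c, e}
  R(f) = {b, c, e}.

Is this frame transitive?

Yes

Transitive: yes — every two-step R-path is closed by a direct edge.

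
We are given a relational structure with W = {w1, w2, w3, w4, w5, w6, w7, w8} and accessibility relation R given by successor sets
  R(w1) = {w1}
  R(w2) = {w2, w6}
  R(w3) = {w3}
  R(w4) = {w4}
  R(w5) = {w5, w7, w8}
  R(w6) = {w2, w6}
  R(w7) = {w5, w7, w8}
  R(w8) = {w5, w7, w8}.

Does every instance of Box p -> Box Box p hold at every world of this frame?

Yes

Axiom 4 corresponds to the accessibility relation being transitive.
Transitive: yes — every two-step R-path is closed by a direct edge.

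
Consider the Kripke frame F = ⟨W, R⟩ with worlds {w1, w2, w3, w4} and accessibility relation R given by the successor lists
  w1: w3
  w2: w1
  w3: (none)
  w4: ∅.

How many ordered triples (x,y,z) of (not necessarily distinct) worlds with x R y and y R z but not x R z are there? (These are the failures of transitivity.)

Enumerating: (w2,w1,w3).

1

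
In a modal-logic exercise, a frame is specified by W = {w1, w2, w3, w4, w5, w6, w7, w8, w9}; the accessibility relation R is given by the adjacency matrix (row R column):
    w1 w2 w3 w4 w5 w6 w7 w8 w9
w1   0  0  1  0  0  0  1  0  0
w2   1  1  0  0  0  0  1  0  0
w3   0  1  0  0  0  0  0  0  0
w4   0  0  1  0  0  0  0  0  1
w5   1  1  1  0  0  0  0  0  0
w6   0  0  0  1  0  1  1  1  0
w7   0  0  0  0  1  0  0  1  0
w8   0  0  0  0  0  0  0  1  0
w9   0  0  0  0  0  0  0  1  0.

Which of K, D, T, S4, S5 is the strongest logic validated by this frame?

Serial (axiom D): yes — every world has a successor (e.g. w1 R w3).
Reflexive (axiom T): no — w1 is not related to itself.
Transitive (axiom 4): no — w1 R w3 and w3 R w2, but not w1 R w2.
Euclidean (axiom 5): no — w1 R w3 and w1 R w7, but not w3 R w7.
So F validates K, D; T would additionally require R to be reflexive. The strongest is D.

D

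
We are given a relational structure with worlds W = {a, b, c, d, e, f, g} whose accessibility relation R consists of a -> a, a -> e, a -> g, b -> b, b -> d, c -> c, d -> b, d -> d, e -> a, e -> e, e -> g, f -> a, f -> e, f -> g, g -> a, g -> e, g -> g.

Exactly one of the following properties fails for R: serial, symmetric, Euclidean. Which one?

Serial: yes — every world has a successor (e.g. a R a).
Symmetric: no — f R a but not a R f.
Euclidean: yes — any two successors of a common world are R-related.
Only symmetric fails.

symmetric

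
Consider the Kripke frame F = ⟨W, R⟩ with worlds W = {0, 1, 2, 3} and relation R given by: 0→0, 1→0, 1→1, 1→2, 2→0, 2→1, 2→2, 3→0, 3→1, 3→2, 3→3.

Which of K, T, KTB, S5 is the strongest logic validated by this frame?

Reflexive (axiom T): yes — every world is R-related to itself.
Symmetric (axiom B): no — 1 R 0 but not 0 R 1.
Euclidean (axiom 5): no — 1 R 0 and 1 R 2, but not 0 R 2.
So F validates K, T; KTB would additionally require R to be symmetric. The strongest is T.

T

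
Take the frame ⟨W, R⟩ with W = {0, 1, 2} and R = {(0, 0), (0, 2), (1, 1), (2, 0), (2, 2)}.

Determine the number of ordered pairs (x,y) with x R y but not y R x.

R is symmetric; there are no such tuples.

0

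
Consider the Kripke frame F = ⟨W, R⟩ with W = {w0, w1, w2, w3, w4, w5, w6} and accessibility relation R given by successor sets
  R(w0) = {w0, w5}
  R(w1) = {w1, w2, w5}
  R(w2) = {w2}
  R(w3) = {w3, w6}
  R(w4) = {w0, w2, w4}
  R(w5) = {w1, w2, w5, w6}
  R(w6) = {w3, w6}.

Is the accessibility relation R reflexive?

Yes

Reflexive: yes — every world is R-related to itself.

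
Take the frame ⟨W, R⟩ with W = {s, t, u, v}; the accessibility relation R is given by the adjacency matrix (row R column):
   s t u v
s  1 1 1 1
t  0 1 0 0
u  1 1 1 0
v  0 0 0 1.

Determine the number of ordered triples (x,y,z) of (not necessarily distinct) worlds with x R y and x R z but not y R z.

Enumerating: (s,t,s), (s,t,u), (s,t,v), (s,u,v), (s,v,s), (s,v,t), (s,v,u), (u,t,s), (u,t,u).

9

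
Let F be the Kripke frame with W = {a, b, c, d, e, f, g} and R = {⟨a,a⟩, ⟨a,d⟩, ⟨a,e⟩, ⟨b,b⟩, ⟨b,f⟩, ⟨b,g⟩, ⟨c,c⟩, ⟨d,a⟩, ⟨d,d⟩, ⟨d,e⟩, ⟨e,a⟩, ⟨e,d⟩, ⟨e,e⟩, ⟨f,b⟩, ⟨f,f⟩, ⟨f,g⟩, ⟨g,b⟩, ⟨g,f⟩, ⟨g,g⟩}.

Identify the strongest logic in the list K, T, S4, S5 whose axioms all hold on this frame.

Reflexive (axiom T): yes — every world is R-related to itself.
Transitive (axiom 4): yes — every two-step R-path is closed by a direct edge.
Euclidean (axiom 5): yes — any two successors of a common world are R-related.
So F validates K, T, S4, S5. The strongest is S5.

S5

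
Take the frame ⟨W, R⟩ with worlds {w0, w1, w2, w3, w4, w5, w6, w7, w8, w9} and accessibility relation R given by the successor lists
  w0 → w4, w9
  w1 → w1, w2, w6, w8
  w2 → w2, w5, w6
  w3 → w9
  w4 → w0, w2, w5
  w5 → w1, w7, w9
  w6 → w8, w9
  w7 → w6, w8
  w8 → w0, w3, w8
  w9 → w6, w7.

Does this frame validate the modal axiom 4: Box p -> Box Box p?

The schema 4 characterises exactly the transitive frames.
Transitive: no — w0 R w4 and w4 R w2, but not w0 R w2.

No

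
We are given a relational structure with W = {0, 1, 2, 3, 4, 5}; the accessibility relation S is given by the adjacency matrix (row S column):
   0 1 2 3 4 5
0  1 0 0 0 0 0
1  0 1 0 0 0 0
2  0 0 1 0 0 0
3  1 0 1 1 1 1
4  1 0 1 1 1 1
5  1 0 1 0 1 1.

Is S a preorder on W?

Reflexive: yes — every world is S-related to itself.
Transitive: no — 5 S 4 and 4 S 3, but not 5 S 3.
So S is not a preorder.

No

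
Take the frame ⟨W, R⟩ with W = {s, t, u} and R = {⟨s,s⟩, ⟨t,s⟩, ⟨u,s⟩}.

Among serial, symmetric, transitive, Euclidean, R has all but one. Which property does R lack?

Serial: yes — every world has a successor (e.g. s R s).
Symmetric: no — t R s but not s R t.
Transitive: yes — every two-step R-path is closed by a direct edge.
Euclidean: yes — any two successors of a common world are R-related.
Only symmetric fails.

symmetric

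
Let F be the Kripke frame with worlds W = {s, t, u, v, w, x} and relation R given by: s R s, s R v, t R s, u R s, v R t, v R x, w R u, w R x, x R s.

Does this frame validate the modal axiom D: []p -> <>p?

The schema D characterises exactly the serial frames.
Serial: yes — every world has a successor (e.g. s R s).

Yes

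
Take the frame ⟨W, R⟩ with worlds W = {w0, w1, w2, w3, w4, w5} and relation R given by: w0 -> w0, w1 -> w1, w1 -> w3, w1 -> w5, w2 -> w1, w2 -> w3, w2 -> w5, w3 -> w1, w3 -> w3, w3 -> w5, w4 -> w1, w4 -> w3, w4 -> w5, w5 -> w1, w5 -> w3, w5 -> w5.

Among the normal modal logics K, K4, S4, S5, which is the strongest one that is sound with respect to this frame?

K4

Transitive (axiom 4): yes — every two-step R-path is closed by a direct edge.
Reflexive (axiom T): no — w2 is not related to itself.
Euclidean (axiom 5): yes — any two successors of a common world are R-related.
So F validates K, K4; S4 would additionally require R to be reflexive. The strongest is K4.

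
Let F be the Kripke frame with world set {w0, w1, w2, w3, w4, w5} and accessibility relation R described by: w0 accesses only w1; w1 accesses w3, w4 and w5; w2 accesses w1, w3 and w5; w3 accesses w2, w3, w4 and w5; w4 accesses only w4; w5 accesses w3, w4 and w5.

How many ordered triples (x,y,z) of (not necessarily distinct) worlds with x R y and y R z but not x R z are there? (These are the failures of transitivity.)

10

Enumerating: (w0,w1,w3), (w0,w1,w4), (w0,w1,w5), (w1,w3,w2), (w2,w1,w4), (w2,w3,w2), (w2,w3,w4), (w2,w5,w4), (w3,w2,w1), (w5,w3,w2).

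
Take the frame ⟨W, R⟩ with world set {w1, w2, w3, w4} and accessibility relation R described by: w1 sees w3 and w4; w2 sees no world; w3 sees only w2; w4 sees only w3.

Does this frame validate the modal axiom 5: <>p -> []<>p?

No

The schema 5 characterises exactly the Euclidean frames.
Euclidean: no — w1 R w3 and w1 R w4, but not w3 R w4.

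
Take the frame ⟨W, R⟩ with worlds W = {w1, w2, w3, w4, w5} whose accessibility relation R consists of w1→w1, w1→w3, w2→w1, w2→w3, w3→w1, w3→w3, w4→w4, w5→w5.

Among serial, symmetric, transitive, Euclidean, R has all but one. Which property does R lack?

symmetric

Serial: yes — every world has a successor (e.g. w1 R w1).
Symmetric: no — w2 R w1 but not w1 R w2.
Transitive: yes — every two-step R-path is closed by a direct edge.
Euclidean: yes — any two successors of a common world are R-related.
Only symmetric fails.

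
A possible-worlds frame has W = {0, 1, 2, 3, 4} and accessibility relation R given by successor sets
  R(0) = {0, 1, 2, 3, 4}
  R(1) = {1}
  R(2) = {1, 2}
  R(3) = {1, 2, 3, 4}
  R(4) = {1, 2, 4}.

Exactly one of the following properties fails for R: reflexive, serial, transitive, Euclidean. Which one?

Reflexive: yes — every world is R-related to itself.
Serial: yes — every world has a successor (e.g. 0 R 0).
Transitive: yes — every two-step R-path is closed by a direct edge.
Euclidean: no — 0 R 1 and 0 R 2, but not 1 R 2.
Only Euclidean fails.

Euclidean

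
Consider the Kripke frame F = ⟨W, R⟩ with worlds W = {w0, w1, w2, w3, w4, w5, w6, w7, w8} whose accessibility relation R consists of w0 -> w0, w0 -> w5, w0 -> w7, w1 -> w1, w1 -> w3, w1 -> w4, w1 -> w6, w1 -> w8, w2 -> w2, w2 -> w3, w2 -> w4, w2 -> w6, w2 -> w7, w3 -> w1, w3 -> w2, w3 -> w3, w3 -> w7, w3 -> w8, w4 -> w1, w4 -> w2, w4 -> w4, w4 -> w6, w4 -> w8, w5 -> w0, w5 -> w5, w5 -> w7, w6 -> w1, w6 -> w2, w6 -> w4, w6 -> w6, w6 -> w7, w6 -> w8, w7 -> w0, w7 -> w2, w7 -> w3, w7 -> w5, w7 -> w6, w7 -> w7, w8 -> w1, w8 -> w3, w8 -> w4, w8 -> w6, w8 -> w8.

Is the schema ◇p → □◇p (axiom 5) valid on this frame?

The schema 5 characterises exactly the Euclidean frames.
Euclidean: no — w1 R w3 and w1 R w4, but not w3 R w4.

No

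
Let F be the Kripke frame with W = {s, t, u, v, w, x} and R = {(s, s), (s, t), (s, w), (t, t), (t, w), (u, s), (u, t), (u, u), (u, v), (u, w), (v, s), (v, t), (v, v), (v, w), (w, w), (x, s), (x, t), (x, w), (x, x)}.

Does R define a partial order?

Yes

Reflexive: yes — every world is R-related to itself.
Transitive: yes — every two-step R-path is closed by a direct edge.
Antisymmetric: yes — no distinct pair is related both ways.
So R is a partial order.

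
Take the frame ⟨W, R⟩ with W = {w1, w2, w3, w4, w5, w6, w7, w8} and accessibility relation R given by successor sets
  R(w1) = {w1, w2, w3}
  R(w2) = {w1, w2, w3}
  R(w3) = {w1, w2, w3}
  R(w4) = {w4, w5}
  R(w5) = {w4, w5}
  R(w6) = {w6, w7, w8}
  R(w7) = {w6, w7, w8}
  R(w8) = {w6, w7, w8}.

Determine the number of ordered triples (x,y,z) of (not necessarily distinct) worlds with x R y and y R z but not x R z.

0

R is transitive; there are no such tuples.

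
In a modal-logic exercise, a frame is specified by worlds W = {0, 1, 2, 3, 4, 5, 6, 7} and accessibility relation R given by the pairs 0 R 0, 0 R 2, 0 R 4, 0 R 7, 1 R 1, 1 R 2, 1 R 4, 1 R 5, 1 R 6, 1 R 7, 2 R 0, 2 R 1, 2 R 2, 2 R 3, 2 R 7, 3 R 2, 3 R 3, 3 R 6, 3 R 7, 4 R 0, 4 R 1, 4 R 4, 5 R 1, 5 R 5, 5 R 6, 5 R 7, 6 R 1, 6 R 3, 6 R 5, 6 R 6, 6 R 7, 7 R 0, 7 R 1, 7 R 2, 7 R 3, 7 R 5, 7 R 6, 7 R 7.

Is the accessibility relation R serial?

Yes

Serial: yes — every world has a successor (e.g. 0 R 0).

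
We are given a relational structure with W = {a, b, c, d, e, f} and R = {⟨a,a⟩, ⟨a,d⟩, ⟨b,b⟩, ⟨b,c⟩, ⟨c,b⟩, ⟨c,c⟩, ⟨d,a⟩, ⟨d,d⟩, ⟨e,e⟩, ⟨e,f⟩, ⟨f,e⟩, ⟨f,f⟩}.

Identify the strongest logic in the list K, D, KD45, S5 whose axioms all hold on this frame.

Serial (axiom D): yes — every world has a successor (e.g. a R a).
Euclidean (axiom 5): yes — any two successors of a common world are R-related.
Transitive (axiom 4): yes — every two-step R-path is closed by a direct edge.
Reflexive (axiom T): yes — every world is R-related to itself.
So F validates K, D, KD45, S5. The strongest is S5.

S5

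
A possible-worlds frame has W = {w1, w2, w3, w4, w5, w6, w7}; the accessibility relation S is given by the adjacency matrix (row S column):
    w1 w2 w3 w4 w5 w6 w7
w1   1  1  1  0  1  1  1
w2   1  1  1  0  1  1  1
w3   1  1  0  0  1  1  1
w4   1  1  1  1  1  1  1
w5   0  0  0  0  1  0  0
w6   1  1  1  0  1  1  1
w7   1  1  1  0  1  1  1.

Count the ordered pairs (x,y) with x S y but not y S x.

11

Enumerating: (w1,w5), (w2,w5), (w3,w5), (w4,w1), (w4,w2), (w4,w3), (w4,w5), (w4,w6), (w4,w7), (w6,w5), (w7,w5).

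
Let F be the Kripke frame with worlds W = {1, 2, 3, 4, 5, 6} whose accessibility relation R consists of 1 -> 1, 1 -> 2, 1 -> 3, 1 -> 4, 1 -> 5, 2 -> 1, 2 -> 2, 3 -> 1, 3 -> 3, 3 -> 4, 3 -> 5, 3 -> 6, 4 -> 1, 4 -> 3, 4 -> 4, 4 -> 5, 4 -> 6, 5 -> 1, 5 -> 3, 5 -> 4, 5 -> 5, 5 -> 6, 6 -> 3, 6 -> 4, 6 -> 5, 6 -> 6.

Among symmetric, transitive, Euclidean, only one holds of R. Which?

symmetric

Symmetric: yes — every pair in R has its reverse in R.
Transitive: no — 1 R 3 and 3 R 6, but not 1 R 6.
Euclidean: no — 1 R 2 and 1 R 3, but not 2 R 3.
Only symmetric holds.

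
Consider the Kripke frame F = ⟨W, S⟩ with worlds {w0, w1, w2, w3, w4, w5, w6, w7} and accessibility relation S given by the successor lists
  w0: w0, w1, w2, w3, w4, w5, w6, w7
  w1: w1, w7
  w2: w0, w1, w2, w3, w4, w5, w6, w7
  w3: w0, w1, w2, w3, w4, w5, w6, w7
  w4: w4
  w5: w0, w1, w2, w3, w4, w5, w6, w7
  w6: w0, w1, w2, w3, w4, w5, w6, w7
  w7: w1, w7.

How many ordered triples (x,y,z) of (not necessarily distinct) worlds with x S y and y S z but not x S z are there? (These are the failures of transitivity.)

S is transitive; there are no such tuples.

0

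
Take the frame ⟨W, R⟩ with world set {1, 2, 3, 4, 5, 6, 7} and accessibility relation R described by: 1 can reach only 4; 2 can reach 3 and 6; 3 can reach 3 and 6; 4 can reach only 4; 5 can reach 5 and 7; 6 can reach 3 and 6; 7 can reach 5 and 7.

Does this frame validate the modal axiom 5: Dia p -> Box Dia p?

Yes

The schema 5 characterises exactly the Euclidean frames.
Euclidean: yes — any two successors of a common world are R-related.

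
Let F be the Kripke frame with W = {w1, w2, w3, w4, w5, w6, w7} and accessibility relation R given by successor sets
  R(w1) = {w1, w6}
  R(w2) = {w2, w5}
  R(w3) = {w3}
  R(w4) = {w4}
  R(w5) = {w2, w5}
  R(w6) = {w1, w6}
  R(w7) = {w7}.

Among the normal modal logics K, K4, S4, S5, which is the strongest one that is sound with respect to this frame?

Transitive (axiom 4): yes — every two-step R-path is closed by a direct edge.
Reflexive (axiom T): yes — every world is R-related to itself.
Euclidean (axiom 5): yes — any two successors of a common world are R-related.
So F validates K, K4, S4, S5. The strongest is S5.

S5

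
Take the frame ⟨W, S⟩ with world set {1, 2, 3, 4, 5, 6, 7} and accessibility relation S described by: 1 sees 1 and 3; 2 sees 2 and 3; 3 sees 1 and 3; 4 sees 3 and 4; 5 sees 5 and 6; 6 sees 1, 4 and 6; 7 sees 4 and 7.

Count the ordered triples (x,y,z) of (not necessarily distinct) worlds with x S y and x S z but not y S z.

8

Enumerating: (2,3,2), (4,3,4), (5,6,5), (6,1,4), (6,1,6), (6,4,1), (6,4,6), (7,4,7).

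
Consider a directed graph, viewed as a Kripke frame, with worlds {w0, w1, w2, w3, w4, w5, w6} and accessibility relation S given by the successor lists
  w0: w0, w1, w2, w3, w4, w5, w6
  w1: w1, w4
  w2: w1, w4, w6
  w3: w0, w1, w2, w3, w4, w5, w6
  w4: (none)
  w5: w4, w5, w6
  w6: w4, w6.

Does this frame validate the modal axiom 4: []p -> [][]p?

Axiom 4 corresponds to the accessibility relation being transitive.
Transitive: yes — every two-step S-path is closed by a direct edge.

Yes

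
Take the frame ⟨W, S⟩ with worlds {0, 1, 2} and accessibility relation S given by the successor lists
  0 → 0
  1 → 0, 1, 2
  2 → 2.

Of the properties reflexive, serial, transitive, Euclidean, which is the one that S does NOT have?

Euclidean

Reflexive: yes — every world is S-related to itself.
Serial: yes — every world has a successor (e.g. 0 S 0).
Transitive: yes — every two-step S-path is closed by a direct edge.
Euclidean: no — 1 S 0 and 1 S 2, but not 0 S 2.
Only Euclidean fails.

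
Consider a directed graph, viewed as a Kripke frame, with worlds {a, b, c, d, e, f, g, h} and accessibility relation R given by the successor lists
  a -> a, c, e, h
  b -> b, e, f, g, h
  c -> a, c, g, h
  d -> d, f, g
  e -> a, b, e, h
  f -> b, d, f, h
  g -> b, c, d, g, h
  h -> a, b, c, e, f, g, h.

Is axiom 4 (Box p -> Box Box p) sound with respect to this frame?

No

The schema 4 characterises exactly the transitive frames.
Transitive: no — a R c and c R g, but not a R g.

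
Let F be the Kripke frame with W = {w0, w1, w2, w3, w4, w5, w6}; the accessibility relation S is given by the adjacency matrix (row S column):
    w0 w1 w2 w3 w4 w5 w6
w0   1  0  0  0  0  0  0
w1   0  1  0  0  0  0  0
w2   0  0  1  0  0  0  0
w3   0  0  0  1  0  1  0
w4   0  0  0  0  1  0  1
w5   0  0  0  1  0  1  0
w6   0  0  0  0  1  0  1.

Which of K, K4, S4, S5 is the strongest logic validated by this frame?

Transitive (axiom 4): yes — every two-step S-path is closed by a direct edge.
Reflexive (axiom T): yes — every world is S-related to itself.
Euclidean (axiom 5): yes — any two successors of a common world are S-related.
So F validates K, K4, S4, S5. The strongest is S5.

S5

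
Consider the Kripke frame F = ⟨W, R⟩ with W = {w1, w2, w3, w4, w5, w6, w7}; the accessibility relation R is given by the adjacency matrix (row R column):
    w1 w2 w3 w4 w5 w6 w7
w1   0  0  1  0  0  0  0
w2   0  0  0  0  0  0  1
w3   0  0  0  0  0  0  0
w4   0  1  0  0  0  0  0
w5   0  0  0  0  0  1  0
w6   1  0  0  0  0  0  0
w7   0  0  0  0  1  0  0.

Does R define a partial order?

Reflexive: no — w1 is not related to itself.
Transitive: no — w2 R w7 and w7 R w5, but not w2 R w5.
Antisymmetric: yes — no distinct pair is related both ways.
So R is not a partial order.

No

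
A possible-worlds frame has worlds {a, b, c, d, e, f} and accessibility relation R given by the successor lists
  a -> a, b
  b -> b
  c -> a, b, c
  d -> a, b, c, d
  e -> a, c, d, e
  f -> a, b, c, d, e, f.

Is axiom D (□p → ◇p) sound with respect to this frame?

Axiom D corresponds to the accessibility relation being serial.
Serial: yes — every world has a successor (e.g. a R a).

Yes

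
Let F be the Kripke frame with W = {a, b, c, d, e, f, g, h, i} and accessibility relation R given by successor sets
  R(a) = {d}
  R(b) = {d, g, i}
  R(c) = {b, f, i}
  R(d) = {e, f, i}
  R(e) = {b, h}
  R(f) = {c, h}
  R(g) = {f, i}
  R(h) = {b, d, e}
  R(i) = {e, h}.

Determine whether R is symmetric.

No

Symmetric: no — a R d but not d R a.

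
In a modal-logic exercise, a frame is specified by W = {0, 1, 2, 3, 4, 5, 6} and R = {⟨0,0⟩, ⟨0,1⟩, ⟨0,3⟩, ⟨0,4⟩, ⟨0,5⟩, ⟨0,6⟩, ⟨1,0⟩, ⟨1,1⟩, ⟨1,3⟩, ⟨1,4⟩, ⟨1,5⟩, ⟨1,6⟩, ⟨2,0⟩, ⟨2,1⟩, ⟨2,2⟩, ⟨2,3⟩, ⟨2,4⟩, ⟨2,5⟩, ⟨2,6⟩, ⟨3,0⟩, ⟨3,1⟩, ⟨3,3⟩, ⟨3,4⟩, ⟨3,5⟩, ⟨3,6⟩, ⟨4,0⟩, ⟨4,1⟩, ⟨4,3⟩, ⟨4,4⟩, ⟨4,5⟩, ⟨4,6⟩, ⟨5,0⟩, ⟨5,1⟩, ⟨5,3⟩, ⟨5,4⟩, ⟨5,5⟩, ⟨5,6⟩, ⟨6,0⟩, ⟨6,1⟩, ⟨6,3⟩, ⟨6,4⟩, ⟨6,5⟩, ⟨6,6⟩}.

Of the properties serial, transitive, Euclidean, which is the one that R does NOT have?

Euclidean

Serial: yes — every world has a successor (e.g. 0 R 0).
Transitive: yes — every two-step R-path is closed by a direct edge.
Euclidean: no — 2 R 0 and 2 R 2, but not 0 R 2.
Only Euclidean fails.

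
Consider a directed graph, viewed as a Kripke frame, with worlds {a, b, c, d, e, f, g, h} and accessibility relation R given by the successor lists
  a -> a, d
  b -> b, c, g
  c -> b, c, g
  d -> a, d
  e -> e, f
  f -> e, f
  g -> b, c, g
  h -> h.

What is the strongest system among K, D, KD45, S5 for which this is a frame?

Serial (axiom D): yes — every world has a successor (e.g. a R a).
Euclidean (axiom 5): yes — any two successors of a common world are R-related.
Transitive (axiom 4): yes — every two-step R-path is closed by a direct edge.
Reflexive (axiom T): yes — every world is R-related to itself.
So F validates K, D, KD45, S5. The strongest is S5.

S5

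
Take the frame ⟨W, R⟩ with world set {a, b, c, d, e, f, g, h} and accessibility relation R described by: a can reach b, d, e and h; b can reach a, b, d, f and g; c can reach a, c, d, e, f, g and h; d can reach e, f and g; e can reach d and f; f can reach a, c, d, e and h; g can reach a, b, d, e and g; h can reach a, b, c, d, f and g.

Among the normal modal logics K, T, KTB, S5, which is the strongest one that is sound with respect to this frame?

K

Reflexive (axiom T): no — a is not related to itself.
Symmetric (axiom B): no — a R d but not d R a.
Euclidean (axiom 5): no — a R b and a R e, but not b R e.
So F validates K; T would additionally require R to be reflexive. The strongest is K.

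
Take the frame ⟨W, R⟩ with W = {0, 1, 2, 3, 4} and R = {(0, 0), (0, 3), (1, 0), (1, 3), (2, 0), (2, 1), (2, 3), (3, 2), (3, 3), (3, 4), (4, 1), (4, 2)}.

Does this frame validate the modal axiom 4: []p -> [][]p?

Axiom 4 corresponds to the accessibility relation being transitive.
Transitive: no — 0 R 3 and 3 R 2, but not 0 R 2.

No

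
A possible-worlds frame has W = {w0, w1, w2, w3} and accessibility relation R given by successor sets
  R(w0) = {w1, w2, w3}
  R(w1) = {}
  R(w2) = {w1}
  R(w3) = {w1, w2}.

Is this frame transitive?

Yes

Transitive: yes — every two-step R-path is closed by a direct edge.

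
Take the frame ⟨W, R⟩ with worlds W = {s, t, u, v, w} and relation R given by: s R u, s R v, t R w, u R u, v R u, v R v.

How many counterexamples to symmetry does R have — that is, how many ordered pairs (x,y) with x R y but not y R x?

Enumerating: (s,u), (s,v), (t,w), (v,u).

4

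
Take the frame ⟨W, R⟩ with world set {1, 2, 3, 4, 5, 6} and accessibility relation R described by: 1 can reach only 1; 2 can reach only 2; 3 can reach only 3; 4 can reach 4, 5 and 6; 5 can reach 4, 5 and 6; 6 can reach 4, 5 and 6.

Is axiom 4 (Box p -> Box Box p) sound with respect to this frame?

Yes

By correspondence theory, 4 is valid on a frame iff R is transitive.
Transitive: yes — every two-step R-path is closed by a direct edge.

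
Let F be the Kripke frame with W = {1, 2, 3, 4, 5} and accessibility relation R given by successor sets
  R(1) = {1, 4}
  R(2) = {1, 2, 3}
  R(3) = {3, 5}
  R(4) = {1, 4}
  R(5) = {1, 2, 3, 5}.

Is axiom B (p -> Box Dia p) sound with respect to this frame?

Axiom B corresponds to the accessibility relation being symmetric.
Symmetric: no — 2 R 1 but not 1 R 2.

No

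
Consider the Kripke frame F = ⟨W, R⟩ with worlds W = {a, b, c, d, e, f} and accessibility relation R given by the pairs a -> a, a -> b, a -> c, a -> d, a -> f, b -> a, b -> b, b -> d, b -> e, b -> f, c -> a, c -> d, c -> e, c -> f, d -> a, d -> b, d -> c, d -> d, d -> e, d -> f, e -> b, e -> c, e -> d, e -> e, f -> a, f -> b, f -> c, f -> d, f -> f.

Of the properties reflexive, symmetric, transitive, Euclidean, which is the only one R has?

symmetric

Reflexive: no — c is not related to itself.
Symmetric: yes — every pair in R has its reverse in R.
Transitive: no — a R b and b R e, but not a R e.
Euclidean: no — a R b and a R c, but not b R c.
Only symmetric holds.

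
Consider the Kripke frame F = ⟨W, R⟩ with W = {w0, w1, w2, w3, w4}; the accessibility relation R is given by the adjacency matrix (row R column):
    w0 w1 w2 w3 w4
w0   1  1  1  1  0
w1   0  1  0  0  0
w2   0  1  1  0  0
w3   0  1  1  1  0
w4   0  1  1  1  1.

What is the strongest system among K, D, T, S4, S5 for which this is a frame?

S4

Serial (axiom D): yes — every world has a successor (e.g. w0 R w0).
Reflexive (axiom T): yes — every world is R-related to itself.
Transitive (axiom 4): yes — every two-step R-path is closed by a direct edge.
Euclidean (axiom 5): no — w0 R w1 and w0 R w2, but not w1 R w2.
So F validates K, D, T, S4; S5 would additionally require R to be Euclidean. The strongest is S4.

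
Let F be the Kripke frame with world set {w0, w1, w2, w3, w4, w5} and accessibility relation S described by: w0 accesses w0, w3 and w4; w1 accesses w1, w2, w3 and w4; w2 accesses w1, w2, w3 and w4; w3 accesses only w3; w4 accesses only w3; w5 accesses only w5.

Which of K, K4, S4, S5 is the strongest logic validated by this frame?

Transitive (axiom 4): yes — every two-step S-path is closed by a direct edge.
Reflexive (axiom T): no — w4 is not related to itself.
Euclidean (axiom 5): no — w0 S w3 and w0 S w4, but not w3 S w4.
So F validates K, K4; S4 would additionally require S to be reflexive. The strongest is K4.

K4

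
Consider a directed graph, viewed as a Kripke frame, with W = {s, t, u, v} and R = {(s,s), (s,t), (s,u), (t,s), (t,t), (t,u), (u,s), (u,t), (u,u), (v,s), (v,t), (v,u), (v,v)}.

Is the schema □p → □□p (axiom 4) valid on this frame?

Yes

Axiom 4 corresponds to the accessibility relation being transitive.
Transitive: yes — every two-step R-path is closed by a direct edge.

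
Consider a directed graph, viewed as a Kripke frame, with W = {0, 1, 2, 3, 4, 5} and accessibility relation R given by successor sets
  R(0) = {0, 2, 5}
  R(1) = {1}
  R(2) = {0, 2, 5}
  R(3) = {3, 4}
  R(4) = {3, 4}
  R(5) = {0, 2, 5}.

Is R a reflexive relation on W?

Reflexive: yes — every world is R-related to itself.

Yes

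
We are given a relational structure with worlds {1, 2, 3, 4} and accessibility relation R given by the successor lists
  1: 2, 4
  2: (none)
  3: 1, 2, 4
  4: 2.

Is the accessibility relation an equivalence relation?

No

Reflexive: no — 1 is not related to itself.
Symmetric: no — 1 R 2 but not 2 R 1.
Transitive: yes — every two-step R-path is closed by a direct edge.
So R is not an equivalence relation.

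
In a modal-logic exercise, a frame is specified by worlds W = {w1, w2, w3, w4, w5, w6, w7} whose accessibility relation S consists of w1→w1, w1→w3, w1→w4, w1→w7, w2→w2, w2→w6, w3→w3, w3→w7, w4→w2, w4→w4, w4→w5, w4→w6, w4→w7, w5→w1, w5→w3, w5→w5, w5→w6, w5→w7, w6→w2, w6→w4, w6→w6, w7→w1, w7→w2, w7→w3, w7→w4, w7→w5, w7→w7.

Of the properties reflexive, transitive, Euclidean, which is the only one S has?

Reflexive: yes — every world is S-related to itself.
Transitive: no — w1 S w4 and w4 S w2, but not w1 S w2.
Euclidean: no — w1 S w3 and w1 S w4, but not w3 S w4.
Only reflexive holds.

reflexive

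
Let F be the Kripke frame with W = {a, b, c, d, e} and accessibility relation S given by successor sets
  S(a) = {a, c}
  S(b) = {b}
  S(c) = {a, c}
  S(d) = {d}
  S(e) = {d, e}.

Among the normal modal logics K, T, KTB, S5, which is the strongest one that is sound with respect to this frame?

Reflexive (axiom T): yes — every world is S-related to itself.
Symmetric (axiom B): no — e S d but not d S e.
Euclidean (axiom 5): no — e S d and e S e, but not d S e.
So F validates K, T; KTB would additionally require S to be symmetric. The strongest is T.

T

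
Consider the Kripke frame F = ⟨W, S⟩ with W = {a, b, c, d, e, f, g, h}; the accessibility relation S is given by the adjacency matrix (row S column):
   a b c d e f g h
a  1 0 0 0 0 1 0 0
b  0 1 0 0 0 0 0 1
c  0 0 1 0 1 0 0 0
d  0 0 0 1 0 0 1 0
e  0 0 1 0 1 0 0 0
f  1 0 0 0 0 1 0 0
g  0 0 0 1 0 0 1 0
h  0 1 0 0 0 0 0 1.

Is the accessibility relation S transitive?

Yes

Transitive: yes — every two-step S-path is closed by a direct edge.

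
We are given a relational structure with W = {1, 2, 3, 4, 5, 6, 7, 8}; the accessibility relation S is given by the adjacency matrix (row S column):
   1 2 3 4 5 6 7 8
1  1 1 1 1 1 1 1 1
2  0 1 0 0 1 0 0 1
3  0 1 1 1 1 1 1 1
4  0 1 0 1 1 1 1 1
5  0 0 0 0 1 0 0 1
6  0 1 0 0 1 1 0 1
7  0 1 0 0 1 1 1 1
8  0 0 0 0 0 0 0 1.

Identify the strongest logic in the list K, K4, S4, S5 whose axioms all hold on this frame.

S4

Transitive (axiom 4): yes — every two-step S-path is closed by a direct edge.
Reflexive (axiom T): yes — every world is S-related to itself.
Euclidean (axiom 5): no — 1 S 2 and 1 S 3, but not 2 S 3.
So F validates K, K4, S4; S5 would additionally require S to be Euclidean. The strongest is S4.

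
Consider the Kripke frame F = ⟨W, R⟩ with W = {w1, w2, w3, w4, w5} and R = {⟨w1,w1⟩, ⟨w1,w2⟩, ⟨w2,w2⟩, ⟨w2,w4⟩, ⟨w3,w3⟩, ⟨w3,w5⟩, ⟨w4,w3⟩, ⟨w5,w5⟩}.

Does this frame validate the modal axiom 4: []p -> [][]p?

No

Axiom 4 corresponds to the accessibility relation being transitive.
Transitive: no — w1 R w2 and w2 R w4, but not w1 R w4.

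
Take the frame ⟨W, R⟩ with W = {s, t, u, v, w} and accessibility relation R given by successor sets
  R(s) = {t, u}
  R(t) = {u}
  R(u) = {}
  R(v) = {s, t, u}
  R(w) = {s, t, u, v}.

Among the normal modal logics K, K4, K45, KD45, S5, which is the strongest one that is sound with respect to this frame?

K4

Transitive (axiom 4): yes — every two-step R-path is closed by a direct edge.
Euclidean (axiom 5): no — s R u and s R t, but not u R t.
Serial (axiom D): no — u has no R-successor.
Reflexive (axiom T): no — s is not related to itself.
So F validates K, K4; K45 would additionally require R to be Euclidean. The strongest is K4.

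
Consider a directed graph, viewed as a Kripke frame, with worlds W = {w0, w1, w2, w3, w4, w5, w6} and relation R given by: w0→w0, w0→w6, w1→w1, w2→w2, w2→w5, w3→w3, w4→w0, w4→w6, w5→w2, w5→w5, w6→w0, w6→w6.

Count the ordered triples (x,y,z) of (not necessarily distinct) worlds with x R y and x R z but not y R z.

R is Euclidean; there are no such tuples.

0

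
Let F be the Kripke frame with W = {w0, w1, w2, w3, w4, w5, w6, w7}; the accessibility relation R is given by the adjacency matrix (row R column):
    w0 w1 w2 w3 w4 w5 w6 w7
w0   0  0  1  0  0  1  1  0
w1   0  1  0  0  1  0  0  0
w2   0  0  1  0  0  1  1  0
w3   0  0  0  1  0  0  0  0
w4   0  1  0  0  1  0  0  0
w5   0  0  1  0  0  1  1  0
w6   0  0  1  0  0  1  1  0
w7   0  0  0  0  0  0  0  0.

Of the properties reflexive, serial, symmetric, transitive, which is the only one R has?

Reflexive: no — w0 is not related to itself.
Serial: no — w7 has no R-successor.
Symmetric: no — w0 R w2 but not w2 R w0.
Transitive: yes — every two-step R-path is closed by a direct edge.
Only transitive holds.

transitive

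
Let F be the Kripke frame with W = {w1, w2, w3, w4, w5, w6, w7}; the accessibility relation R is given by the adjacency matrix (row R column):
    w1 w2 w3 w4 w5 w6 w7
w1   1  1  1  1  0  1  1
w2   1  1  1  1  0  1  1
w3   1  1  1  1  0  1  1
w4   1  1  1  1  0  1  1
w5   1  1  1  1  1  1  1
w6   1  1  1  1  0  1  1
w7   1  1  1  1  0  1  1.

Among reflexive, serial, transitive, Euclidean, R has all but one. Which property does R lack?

Euclidean

Reflexive: yes — every world is R-related to itself.
Serial: yes — every world has a successor (e.g. w1 R w1).
Transitive: yes — every two-step R-path is closed by a direct edge.
Euclidean: no — w5 R w1 and w5 R w5, but not w1 R w5.
Only Euclidean fails.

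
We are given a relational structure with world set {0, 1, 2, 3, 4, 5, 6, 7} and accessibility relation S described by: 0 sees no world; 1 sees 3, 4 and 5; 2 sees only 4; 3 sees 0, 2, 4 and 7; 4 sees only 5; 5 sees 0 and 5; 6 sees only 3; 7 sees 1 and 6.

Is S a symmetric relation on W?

Symmetric: no — 1 S 3 but not 3 S 1.

No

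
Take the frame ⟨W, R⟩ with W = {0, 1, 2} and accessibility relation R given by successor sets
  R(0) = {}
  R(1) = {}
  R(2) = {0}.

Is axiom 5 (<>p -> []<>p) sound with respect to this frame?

No

The schema 5 characterises exactly the Euclidean frames.
Euclidean: no — 2 R 0 and 2 R 0, but not 0 R 0.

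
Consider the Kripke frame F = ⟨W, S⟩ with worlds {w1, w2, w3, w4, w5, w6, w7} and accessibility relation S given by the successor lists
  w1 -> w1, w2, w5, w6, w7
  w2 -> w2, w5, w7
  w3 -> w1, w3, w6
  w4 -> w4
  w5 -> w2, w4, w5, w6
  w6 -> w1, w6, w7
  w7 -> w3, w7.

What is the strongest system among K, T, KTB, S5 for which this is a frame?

T

Reflexive (axiom T): yes — every world is S-related to itself.
Symmetric (axiom B): no — w1 S w2 but not w2 S w1.
Euclidean (axiom 5): no — w1 S w2 and w1 S w6, but not w2 S w6.
So F validates K, T; KTB would additionally require S to be symmetric. The strongest is T.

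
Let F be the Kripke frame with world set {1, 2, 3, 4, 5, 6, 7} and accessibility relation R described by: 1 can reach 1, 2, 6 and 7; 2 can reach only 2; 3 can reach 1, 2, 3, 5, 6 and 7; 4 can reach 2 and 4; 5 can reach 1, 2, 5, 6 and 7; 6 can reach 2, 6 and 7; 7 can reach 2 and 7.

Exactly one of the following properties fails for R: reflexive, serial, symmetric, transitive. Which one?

symmetric

Reflexive: yes — every world is R-related to itself.
Serial: yes — every world has a successor (e.g. 1 R 1).
Symmetric: no — 1 R 2 but not 2 R 1.
Transitive: yes — every two-step R-path is closed by a direct edge.
Only symmetric fails.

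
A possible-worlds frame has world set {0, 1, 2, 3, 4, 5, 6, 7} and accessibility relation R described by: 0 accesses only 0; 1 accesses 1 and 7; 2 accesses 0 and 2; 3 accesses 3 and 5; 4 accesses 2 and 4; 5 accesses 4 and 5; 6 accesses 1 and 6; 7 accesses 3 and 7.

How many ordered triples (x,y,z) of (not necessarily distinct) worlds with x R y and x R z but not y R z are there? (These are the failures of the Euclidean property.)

Enumerating: (1,7,1), (2,0,2), (3,5,3), (4,2,4), (5,4,5), (6,1,6), (7,3,7).

7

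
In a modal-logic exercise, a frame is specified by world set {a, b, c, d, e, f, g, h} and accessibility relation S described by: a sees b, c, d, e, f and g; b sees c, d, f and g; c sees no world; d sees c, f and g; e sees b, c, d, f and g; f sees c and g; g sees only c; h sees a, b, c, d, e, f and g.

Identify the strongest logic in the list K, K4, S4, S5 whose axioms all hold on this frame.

K4

Transitive (axiom 4): yes — every two-step S-path is closed by a direct edge.
Reflexive (axiom T): no — a is not related to itself.
Euclidean (axiom 5): no — a S b and a S e, but not b S e.
So F validates K, K4; S4 would additionally require S to be reflexive. The strongest is K4.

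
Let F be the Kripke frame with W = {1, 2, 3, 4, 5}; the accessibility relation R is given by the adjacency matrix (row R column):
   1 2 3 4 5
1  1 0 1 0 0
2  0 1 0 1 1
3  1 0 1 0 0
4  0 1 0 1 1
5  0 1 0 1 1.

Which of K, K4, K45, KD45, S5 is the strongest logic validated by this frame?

Transitive (axiom 4): yes — every two-step R-path is closed by a direct edge.
Euclidean (axiom 5): yes — any two successors of a common world are R-related.
Serial (axiom D): yes — every world has a successor (e.g. 1 R 1).
Reflexive (axiom T): yes — every world is R-related to itself.
So F validates K, K4, K45, KD45, S5. The strongest is S5.

S5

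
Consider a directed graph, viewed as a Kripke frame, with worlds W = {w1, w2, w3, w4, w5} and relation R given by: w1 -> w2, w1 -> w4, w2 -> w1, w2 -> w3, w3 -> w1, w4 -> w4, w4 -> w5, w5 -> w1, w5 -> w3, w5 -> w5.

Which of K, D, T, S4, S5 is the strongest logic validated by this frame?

Serial (axiom D): yes — every world has a successor (e.g. w1 R w2).
Reflexive (axiom T): no — w1 is not related to itself.
Transitive (axiom 4): no — w1 R w2 and w2 R w3, but not w1 R w3.
Euclidean (axiom 5): no — w1 R w2 and w1 R w4, but not w2 R w4.
So F validates K, D; T would additionally require R to be reflexive. The strongest is D.

D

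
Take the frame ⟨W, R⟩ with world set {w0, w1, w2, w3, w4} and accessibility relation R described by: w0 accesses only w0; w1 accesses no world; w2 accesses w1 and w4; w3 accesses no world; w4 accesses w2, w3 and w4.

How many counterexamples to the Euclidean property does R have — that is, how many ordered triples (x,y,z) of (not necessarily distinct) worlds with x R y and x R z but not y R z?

Enumerating: (w2,w1,w1), (w2,w1,w4), (w2,w4,w1), (w4,w2,w2), (w4,w2,w3), (w4,w3,w2), (w4,w3,w3), (w4,w3,w4).

8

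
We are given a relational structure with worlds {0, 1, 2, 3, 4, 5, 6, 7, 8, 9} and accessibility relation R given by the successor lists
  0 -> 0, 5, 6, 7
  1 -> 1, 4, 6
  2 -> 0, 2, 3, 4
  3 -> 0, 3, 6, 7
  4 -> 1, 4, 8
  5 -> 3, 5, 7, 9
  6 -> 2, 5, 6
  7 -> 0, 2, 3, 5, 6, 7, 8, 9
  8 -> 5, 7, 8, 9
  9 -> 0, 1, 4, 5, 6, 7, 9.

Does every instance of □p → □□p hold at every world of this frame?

The schema 4 characterises exactly the transitive frames.
Transitive: no — 0 R 5 and 5 R 3, but not 0 R 3.

No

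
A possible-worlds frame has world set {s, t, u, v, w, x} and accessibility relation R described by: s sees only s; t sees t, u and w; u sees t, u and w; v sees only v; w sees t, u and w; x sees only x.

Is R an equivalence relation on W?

Reflexive: yes — every world is R-related to itself.
Symmetric: yes — every pair in R has its reverse in R.
Transitive: yes — every two-step R-path is closed by a direct edge.
So R is an equivalence relation.

Yes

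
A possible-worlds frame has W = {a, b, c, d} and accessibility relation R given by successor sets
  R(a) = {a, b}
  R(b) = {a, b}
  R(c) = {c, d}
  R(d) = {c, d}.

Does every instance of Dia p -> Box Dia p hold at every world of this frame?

By correspondence theory, 5 is valid on a frame iff R is Euclidean.
Euclidean: yes — any two successors of a common world are R-related.

Yes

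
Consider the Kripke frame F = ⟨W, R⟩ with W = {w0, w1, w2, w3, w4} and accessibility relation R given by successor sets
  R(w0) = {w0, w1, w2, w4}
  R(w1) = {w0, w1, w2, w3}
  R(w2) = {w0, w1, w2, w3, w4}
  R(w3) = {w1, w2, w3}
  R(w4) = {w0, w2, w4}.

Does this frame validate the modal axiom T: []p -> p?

The schema T characterises exactly the reflexive frames.
Reflexive: yes — every world is R-related to itself.

Yes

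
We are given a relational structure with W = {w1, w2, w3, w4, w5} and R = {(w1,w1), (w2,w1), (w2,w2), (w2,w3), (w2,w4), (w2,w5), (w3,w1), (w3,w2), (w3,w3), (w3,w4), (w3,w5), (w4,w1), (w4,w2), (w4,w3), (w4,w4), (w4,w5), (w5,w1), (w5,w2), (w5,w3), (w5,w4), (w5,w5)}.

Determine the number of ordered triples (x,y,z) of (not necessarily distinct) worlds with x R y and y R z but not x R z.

0

R is transitive; there are no such tuples.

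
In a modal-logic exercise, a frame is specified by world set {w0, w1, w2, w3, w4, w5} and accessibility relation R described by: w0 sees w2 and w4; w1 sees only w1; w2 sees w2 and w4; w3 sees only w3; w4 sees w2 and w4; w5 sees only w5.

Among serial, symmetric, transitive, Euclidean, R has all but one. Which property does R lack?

symmetric

Serial: yes — every world has a successor (e.g. w0 R w2).
Symmetric: no — w0 R w2 but not w2 R w0.
Transitive: yes — every two-step R-path is closed by a direct edge.
Euclidean: yes — any two successors of a common world are R-related.
Only symmetric fails.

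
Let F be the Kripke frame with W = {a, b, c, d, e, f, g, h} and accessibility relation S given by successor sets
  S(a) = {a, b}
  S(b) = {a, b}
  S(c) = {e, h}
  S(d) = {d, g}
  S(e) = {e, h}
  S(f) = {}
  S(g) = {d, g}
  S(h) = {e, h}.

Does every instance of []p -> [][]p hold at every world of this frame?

Yes

Axiom 4 corresponds to the accessibility relation being transitive.
Transitive: yes — every two-step S-path is closed by a direct edge.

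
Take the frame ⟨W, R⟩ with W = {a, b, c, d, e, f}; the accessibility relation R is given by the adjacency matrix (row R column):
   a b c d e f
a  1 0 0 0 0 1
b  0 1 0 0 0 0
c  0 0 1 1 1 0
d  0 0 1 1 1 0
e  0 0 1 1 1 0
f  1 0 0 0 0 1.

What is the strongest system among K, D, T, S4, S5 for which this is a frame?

S5

Serial (axiom D): yes — every world has a successor (e.g. a R a).
Reflexive (axiom T): yes — every world is R-related to itself.
Transitive (axiom 4): yes — every two-step R-path is closed by a direct edge.
Euclidean (axiom 5): yes — any two successors of a common world are R-related.
So F validates K, D, T, S4, S5. The strongest is S5.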